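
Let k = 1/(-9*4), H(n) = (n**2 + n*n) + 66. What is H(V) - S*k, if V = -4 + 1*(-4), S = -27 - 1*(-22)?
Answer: 6979/36 ≈ 193.86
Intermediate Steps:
S = -5 (S = -27 + 22 = -5)
V = -8 (V = -4 - 4 = -8)
H(n) = 66 + 2*n**2 (H(n) = (n**2 + n**2) + 66 = 2*n**2 + 66 = 66 + 2*n**2)
k = -1/36 (k = 1/(-36) = -1/36 ≈ -0.027778)
H(V) - S*k = (66 + 2*(-8)**2) - (-5)*(-1)/36 = (66 + 2*64) - 1*5/36 = (66 + 128) - 5/36 = 194 - 5/36 = 6979/36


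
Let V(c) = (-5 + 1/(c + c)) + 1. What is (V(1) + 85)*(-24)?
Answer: -1956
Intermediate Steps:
V(c) = -4 + 1/(2*c) (V(c) = (-5 + 1/(2*c)) + 1 = -4 + 1/(2*c))
(V(1) + 85)*(-24) = ((-4 + (1/2)/1) + 85)*(-24) = ((-4 + (1/2)*1) + 85)*(-24) = ((-4 + 1/2) + 85)*(-24) = (-7/2 + 85)*(-24) = (163/2)*(-24) = -1956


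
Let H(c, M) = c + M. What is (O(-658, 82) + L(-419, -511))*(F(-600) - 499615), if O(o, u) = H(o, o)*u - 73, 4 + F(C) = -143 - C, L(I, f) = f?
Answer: 54157080352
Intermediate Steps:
H(c, M) = M + c
F(C) = -147 - C (F(C) = -4 + (-143 - C) = -147 - C)
O(o, u) = -73 + 2*o*u (O(o, u) = (o + o)*u - 73 = (2*o)*u - 73 = 2*o*u - 73 = -73 + 2*o*u)
(O(-658, 82) + L(-419, -511))*(F(-600) - 499615) = ((-73 + 2*(-658)*82) - 511)*((-147 - 1*(-600)) - 499615) = ((-73 - 107912) - 511)*((-147 + 600) - 499615) = (-107985 - 511)*(453 - 499615) = -108496*(-499162) = 54157080352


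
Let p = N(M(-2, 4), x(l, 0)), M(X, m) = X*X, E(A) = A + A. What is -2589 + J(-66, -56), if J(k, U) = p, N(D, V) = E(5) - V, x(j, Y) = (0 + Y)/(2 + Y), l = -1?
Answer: -2579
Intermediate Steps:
E(A) = 2*A
M(X, m) = X**2
x(j, Y) = Y/(2 + Y)
N(D, V) = 10 - V (N(D, V) = 2*5 - V = 10 - V)
p = 10 (p = 10 - 0/(2 + 0) = 10 - 0/2 = 10 - 1*0 = 10 + 0 = 10)
J(k, U) = 10
-2589 + J(-66, -56) = -2589 + 10 = -2579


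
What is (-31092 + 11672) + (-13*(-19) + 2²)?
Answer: -19169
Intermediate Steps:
(-31092 + 11672) + (-13*(-19) + 2²) = -19420 + (247 + 4) = -19420 + 251 = -19169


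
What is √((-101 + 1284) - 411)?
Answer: 2*√193 ≈ 27.785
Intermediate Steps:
√((-101 + 1284) - 411) = √(1183 - 411) = √772 = 2*√193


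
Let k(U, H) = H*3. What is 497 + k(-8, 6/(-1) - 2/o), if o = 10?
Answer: 2392/5 ≈ 478.40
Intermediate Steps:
k(U, H) = 3*H
497 + k(-8, 6/(-1) - 2/o) = 497 + 3*(6/(-1) - 2/10) = 497 + 3*(6*(-1) - 2*1/10) = 497 + 3*(-6 - 1/5) = 497 + 3*(-31/5) = 497 - 93/5 = 2392/5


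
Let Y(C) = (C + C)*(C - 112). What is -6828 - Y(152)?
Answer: -18988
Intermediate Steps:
Y(C) = 2*C*(-112 + C) (Y(C) = (2*C)*(-112 + C) = 2*C*(-112 + C))
-6828 - Y(152) = -6828 - 2*152*(-112 + 152) = -6828 - 2*152*40 = -6828 - 1*12160 = -6828 - 12160 = -18988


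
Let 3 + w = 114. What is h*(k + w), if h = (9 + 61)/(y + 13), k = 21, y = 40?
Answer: 9240/53 ≈ 174.34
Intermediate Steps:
w = 111 (w = -3 + 114 = 111)
h = 70/53 (h = (9 + 61)/(40 + 13) = 70/53 ≈ 1.3208)
h*(k + w) = 70*(21 + 111)/53 = (70/53)*132 = 9240/53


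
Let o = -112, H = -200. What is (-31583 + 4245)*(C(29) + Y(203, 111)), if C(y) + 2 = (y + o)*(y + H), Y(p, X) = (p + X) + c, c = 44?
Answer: -397740562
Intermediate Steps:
Y(p, X) = 44 + X + p (Y(p, X) = (p + X) + 44 = (X + p) + 44 = 44 + X + p)
C(y) = -2 + (-200 + y)*(-112 + y) (C(y) = -2 + (y - 112)*(y - 200) = -2 + (-112 + y)*(-200 + y) = -2 + (-200 + y)*(-112 + y))
(-31583 + 4245)*(C(29) + Y(203, 111)) = (-31583 + 4245)*((22398 + 29² - 312*29) + (44 + 111 + 203)) = -27338*((22398 + 841 - 9048) + 358) = -27338*(14191 + 358) = -27338*14549 = -397740562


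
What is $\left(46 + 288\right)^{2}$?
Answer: $111556$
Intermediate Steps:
$\left(46 + 288\right)^{2} = 334^{2} = 111556$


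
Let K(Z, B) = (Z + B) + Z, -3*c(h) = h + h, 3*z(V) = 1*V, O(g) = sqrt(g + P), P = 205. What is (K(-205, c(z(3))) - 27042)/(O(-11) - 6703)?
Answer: 552045674/134790045 + 82358*sqrt(194)/134790045 ≈ 4.1041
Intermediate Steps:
O(g) = sqrt(205 + g) (O(g) = sqrt(g + 205) = sqrt(205 + g))
z(V) = V/3 (z(V) = (1*V)/3 = V/3)
c(h) = -2*h/3 (c(h) = -(h + h)/3 = -2*h/3)
K(Z, B) = B + 2*Z (K(Z, B) = (B + Z) + Z = B + 2*Z)
(K(-205, c(z(3))) - 27042)/(O(-11) - 6703) = ((-2*3/9 + 2*(-205)) - 27042)/(sqrt(205 - 11) - 6703) = ((-2/3*1 - 410) - 27042)/(sqrt(194) - 6703) = ((-2/3 - 410) - 27042)/(-6703 + sqrt(194)) = (-1232/3 - 27042)/(-6703 + sqrt(194)) = -82358/(3*(-6703 + sqrt(194)))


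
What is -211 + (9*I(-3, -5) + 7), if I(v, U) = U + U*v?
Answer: -114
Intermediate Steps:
-211 + (9*I(-3, -5) + 7) = -211 + (9*(-5*(1 - 3)) + 7) = -211 + (9*(-5*(-2)) + 7) = -211 + (9*10 + 7) = -211 + (90 + 7) = -211 + 97 = -114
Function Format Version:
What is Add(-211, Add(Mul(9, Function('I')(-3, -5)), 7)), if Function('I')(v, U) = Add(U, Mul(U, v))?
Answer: -114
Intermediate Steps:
Add(-211, Add(Mul(9, Function('I')(-3, -5)), 7)) = Add(-211, Add(Mul(9, Mul(-5, Add(1, -3))), 7)) = Add(-211, Add(Mul(9, Mul(-5, -2)), 7)) = Add(-211, Add(Mul(9, 10), 7)) = Add(-211, Add(90, 7)) = Add(-211, 97) = -114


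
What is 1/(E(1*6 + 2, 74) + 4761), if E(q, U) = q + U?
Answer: 1/4843 ≈ 0.00020648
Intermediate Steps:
E(q, U) = U + q
1/(E(1*6 + 2, 74) + 4761) = 1/((74 + (1*6 + 2)) + 4761) = 1/((74 + (6 + 2)) + 4761) = 1/((74 + 8) + 4761) = 1/(82 + 4761) = 1/4843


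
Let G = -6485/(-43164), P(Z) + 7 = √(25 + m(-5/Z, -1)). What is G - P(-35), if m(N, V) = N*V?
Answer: 308633/43164 - √1218/7 ≈ 2.1645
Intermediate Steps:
P(Z) = -7 + √(25 + 5/Z) (P(Z) = -7 + √(25 - 5/Z*(-1)) = -7 + √(25 + 5/Z))
G = 6485/43164 (G = -6485*(-1/43164) = 6485/43164 ≈ 0.15024)
G - P(-35) = 6485/43164 - (-7 + √(25 + 5/(-35))) = 6485/43164 - (-7 + √(25 + 5*(-1/35))) = 6485/43164 - (-7 + √(25 - ⅐)) = 6485/43164 - (-7 + √(174/7)) = 6485/43164 - (-7 + √1218/7) = 6485/43164 + (7 - √1218/7) = 308633/43164 - √1218/7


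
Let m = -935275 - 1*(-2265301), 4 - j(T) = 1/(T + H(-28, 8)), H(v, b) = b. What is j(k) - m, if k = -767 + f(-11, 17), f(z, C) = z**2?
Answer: -848554035/638 ≈ -1.3300e+6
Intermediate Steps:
k = -646 (k = -767 + (-11)**2 = -767 + 121 = -646)
j(T) = 4 - 1/(8 + T) (j(T) = 4 - 1/(T + 8) = 4 - 1/(8 + T))
m = 1330026 (m = -935275 + 2265301 = 1330026)
j(k) - m = (31 + 4*(-646))/(8 - 646) - 1*1330026 = (31 - 2584)/(-638) - 1330026 = -1/638*(-2553) - 1330026 = 2553/638 - 1330026 = -848554035/638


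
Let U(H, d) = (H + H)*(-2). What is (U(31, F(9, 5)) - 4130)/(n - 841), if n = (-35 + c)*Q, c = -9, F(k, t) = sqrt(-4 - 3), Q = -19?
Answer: 4254/5 ≈ 850.80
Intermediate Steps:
F(k, t) = I*sqrt(7) (F(k, t) = sqrt(-7) = I*sqrt(7))
U(H, d) = -4*H (U(H, d) = (2*H)*(-2) = -4*H)
n = 836 (n = (-35 - 9)*(-19) = -44*(-19) = 836)
(U(31, F(9, 5)) - 4130)/(n - 841) = (-4*31 - 4130)/(836 - 841) = (-124 - 4130)/(-5) = -4254*(-1/5) = 4254/5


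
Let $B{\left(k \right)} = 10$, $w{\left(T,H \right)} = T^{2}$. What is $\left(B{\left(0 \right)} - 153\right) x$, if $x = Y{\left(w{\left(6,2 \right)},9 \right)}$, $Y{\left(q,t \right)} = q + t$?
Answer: $-6435$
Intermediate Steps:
$x = 45$ ($x = 6^{2} + 9 = 36 + 9 = 45$)
$\left(B{\left(0 \right)} - 153\right) x = \left(10 - 153\right) 45 = \left(-143\right) 45 = -6435$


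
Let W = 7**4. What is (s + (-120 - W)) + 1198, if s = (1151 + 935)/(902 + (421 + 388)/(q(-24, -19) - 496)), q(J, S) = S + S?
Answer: -635062533/480859 ≈ -1320.7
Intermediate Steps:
W = 2401
q(J, S) = 2*S
s = 1113924/480859 (s = (1151 + 935)/(902 + (421 + 388)/(2*(-19) - 496)) = 2086/(902 + 809/(-38 - 496)) = 2086/(902 + 809/(-534)) = 2086/(902 + 809*(-1/534)) = 2086/(902 - 809/534) = 2086/(480859/534) = 2086*(534/480859) = 1113924/480859 ≈ 2.3165)
(s + (-120 - W)) + 1198 = (1113924/480859 + (-120 - 1*2401)) + 1198 = (1113924/480859 + (-120 - 2401)) + 1198 = (1113924/480859 - 2521) + 1198 = -1211131615/480859 + 1198 = -635062533/480859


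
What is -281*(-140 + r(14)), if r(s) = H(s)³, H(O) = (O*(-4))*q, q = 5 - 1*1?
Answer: 3158317484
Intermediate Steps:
q = 4 (q = 5 - 1 = 4)
H(O) = -16*O (H(O) = (O*(-4))*4 = -4*O*4 = -16*O)
r(s) = -4096*s³ (r(s) = (-16*s)³ = -4096*s³)
-281*(-140 + r(14)) = -281*(-140 - 4096*14³) = -281*(-140 - 4096*2744) = -281*(-140 - 11239424) = -281*(-11239564) = 3158317484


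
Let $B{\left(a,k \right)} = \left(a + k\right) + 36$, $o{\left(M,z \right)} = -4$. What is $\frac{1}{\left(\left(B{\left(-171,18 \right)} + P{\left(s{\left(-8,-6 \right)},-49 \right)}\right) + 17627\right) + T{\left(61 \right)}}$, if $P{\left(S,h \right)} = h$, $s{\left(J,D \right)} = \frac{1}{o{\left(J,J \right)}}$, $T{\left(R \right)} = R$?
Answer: $\frac{1}{17522} \approx 5.7071 \cdot 10^{-5}$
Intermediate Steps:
$B{\left(a,k \right)} = 36 + a + k$
$s{\left(J,D \right)} = - \frac{1}{4}$ ($s{\left(J,D \right)} = \frac{1}{-4} = - \frac{1}{4}$)
$\frac{1}{\left(\left(B{\left(-171,18 \right)} + P{\left(s{\left(-8,-6 \right)},-49 \right)}\right) + 17627\right) + T{\left(61 \right)}} = \frac{1}{\left(\left(\left(36 - 171 + 18\right) - 49\right) + 17627\right) + 61} = \frac{1}{\left(\left(-117 - 49\right) + 17627\right) + 61} = \frac{1}{\left(-166 + 17627\right) + 61} = \frac{1}{17461 + 61} = \frac{1}{17522}$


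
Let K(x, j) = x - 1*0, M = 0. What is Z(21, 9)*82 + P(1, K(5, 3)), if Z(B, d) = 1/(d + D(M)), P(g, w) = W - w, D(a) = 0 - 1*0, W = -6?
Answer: -17/9 ≈ -1.8889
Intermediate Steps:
D(a) = 0 (D(a) = 0 + 0 = 0)
K(x, j) = x (K(x, j) = x + 0 = x)
P(g, w) = -6 - w
Z(B, d) = 1/d (Z(B, d) = 1/(d + 0) = 1/d)
Z(21, 9)*82 + P(1, K(5, 3)) = 82/9 + (-6 - 1*5) = (1/9)*82 + (-6 - 5) = 82/9 - 11 = -17/9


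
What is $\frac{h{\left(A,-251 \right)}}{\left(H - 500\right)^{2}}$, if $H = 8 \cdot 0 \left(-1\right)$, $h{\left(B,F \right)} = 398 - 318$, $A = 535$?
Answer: $\frac{1}{3125} \approx 0.00032$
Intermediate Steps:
$h{\left(B,F \right)} = 80$ ($h{\left(B,F \right)} = 398 - 318 = 80$)
$H = 0$ ($H = 0 \left(-1\right) = 0$)
$\frac{h{\left(A,-251 \right)}}{\left(H - 500\right)^{2}} = \frac{80}{\left(0 - 500\right)^{2}} = \frac{80}{\left(-500\right)^{2}} = \frac{80}{250000} = 80 \cdot \frac{1}{250000} = \frac{1}{3125}$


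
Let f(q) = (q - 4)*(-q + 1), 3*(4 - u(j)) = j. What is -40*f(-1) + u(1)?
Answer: 1211/3 ≈ 403.67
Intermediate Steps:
u(j) = 4 - j/3
f(q) = (1 - q)*(-4 + q) (f(q) = (-4 + q)*(1 - q) = (1 - q)*(-4 + q))
-40*f(-1) + u(1) = -40*(-4 - 1*(-1)² + 5*(-1)) + (4 - ⅓*1) = -40*(-4 - 1*1 - 5) + (4 - ⅓) = -40*(-4 - 1 - 5) + 11/3 = -40*(-10) + 11/3 = 400 + 11/3 = 1211/3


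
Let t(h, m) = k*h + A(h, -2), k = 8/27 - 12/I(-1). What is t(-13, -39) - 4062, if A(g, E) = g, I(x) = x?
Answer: -114341/27 ≈ -4234.9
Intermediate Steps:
k = 332/27 (k = 8/27 - 12/(-1) = 8*(1/27) - 12*(-1) = 8/27 + 12 = 332/27 ≈ 12.296)
t(h, m) = 359*h/27 (t(h, m) = 332*h/27 + h = 359*h/27)
t(-13, -39) - 4062 = (359/27)*(-13) - 4062 = -4667/27 - 4062 = -114341/27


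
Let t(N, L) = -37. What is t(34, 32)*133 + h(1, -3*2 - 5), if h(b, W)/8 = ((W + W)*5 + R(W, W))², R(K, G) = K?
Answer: 112207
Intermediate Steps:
h(b, W) = 968*W² (h(b, W) = 8*((W + W)*5 + W)² = 8*((2*W)*5 + W)² = 8*(10*W + W)² = 8*(11*W)² = 8*(121*W²) = 968*W²)
t(34, 32)*133 + h(1, -3*2 - 5) = -37*133 + 968*(-3*2 - 5)² = -4921 + 968*(-6 - 5)² = -4921 + 968*(-11)² = -4921 + 968*121 = -4921 + 117128 = 112207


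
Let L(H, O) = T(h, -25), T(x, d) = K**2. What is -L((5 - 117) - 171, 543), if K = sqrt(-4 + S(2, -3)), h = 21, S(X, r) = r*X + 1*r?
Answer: 13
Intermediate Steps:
S(X, r) = r + X*r (S(X, r) = X*r + r = r + X*r)
K = I*sqrt(13) (K = sqrt(-4 - 3*(1 + 2)) = sqrt(-4 - 3*3) = sqrt(-4 - 9) = sqrt(-13) = I*sqrt(13) ≈ 3.6056*I)
T(x, d) = -13 (T(x, d) = (I*sqrt(13))**2 = -13)
L(H, O) = -13
-L((5 - 117) - 171, 543) = -1*(-13) = 13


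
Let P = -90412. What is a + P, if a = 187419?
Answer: 97007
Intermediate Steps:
a + P = 187419 - 90412 = 97007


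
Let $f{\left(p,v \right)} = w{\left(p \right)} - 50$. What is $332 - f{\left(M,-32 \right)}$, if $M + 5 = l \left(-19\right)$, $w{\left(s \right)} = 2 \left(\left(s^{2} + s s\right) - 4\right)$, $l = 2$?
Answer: $-7006$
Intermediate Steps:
$w{\left(s \right)} = -8 + 4 s^{2}$ ($w{\left(s \right)} = 2 \left(\left(s^{2} + s^{2}\right) - 4\right) = 2 \left(2 s^{2} - 4\right) = 2 \left(-4 + 2 s^{2}\right) = -8 + 4 s^{2}$)
$M = -43$ ($M = -5 + 2 \left(-19\right) = -5 - 38 = -43$)
$f{\left(p,v \right)} = -58 + 4 p^{2}$ ($f{\left(p,v \right)} = \left(-8 + 4 p^{2}\right) - 50 = -58 + 4 p^{2}$)
$332 - f{\left(M,-32 \right)} = 332 - \left(-58 + 4 \left(-43\right)^{2}\right) = 332 - \left(-58 + 4 \cdot 1849\right) = 332 - \left(-58 + 7396\right) = 332 - 7338 = -7006$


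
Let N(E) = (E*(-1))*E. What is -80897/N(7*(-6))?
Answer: 80897/1764 ≈ 45.860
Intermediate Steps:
N(E) = -E**2 (N(E) = (-E)*E = -E**2)
-80897/N(7*(-6)) = -80897/((-(7*(-6))**2)) = -80897/((-1*(-42)**2)) = -80897/((-1*1764)) = -80897/(-1764) = -80897*(-1/1764) = 80897/1764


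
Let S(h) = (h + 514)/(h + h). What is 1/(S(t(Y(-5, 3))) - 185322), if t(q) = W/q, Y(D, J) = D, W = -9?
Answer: -18/3333217 ≈ -5.4002e-6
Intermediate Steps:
t(q) = -9/q
S(h) = (514 + h)/(2*h) (S(h) = (514 + h)/((2*h)) = (514 + h)*(1/(2*h)) = (514 + h)/(2*h))
1/(S(t(Y(-5, 3))) - 185322) = 1/((514 - 9/(-5))/(2*((-9/(-5)))) - 185322) = 1/((514 - 9*(-⅕))/(2*((-9*(-⅕)))) - 185322) = 1/((514 + 9/5)/(2*(9/5)) - 185322) = 1/((½)*(5/9)*(2579/5) - 185322) = 1/(2579/18 - 185322) = 1/(-3333217/18) = -18/3333217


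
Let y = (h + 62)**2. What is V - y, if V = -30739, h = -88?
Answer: -31415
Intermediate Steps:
y = 676 (y = (-88 + 62)**2 = (-26)**2 = 676)
V - y = -30739 - 1*676 = -30739 - 676 = -31415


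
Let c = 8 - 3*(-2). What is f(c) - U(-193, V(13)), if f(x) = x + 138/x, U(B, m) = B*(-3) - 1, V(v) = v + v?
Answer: -3879/7 ≈ -554.14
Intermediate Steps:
V(v) = 2*v
c = 14 (c = 8 + 6 = 14)
U(B, m) = -1 - 3*B (U(B, m) = -3*B - 1 = -1 - 3*B)
f(c) - U(-193, V(13)) = (14 + 138/14) - (-1 - 3*(-193)) = (14 + 138*(1/14)) - (-1 + 579) = (14 + 69/7) - 1*578 = 167/7 - 578 = -3879/7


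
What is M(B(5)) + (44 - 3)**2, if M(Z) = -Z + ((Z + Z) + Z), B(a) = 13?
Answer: 1707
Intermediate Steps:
M(Z) = 2*Z (M(Z) = -Z + (2*Z + Z) = -Z + 3*Z = 2*Z)
M(B(5)) + (44 - 3)**2 = 2*13 + (44 - 3)**2 = 26 + 41**2 = 26 + 1681 = 1707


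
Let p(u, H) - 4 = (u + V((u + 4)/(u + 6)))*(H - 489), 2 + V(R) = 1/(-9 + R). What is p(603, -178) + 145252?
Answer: -1245441811/4874 ≈ -2.5553e+5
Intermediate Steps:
V(R) = -2 + 1/(-9 + R)
p(u, H) = 4 + (-489 + H)*(u + (19 - 2*(4 + u)/(6 + u))/(-9 + (4 + u)/(6 + u))) (p(u, H) = 4 + (u + (19 - 2*(u + 4)/(u + 6))/(-9 + (u + 4)/(u + 6)))*(H - 489) = 4 + (u + (19 - 2*(4 + u)/(6 + u))/(-9 + (4 + u)/(6 + u)))*(-489 + H) = 4 + (-489 + H)*(u + (19 - 2*(4 + u)/(6 + u))/(-9 + (4 + u)/(6 + u))))
p(603, -178) + 145252 = (52034 - 16105*603 - 3912*603² - 106*(-178) + 8*(-178)*603² + 33*(-178)*603)/(2*(25 + 4*603)) + 145252 = (52034 - 9711315 - 3912*363609 + 18868 + 8*(-178)*363609 - 3542022)/(2*(25 + 2412)) + 145252 = (½)*(52034 - 9711315 - 1422438408 + 18868 - 517779216 - 3542022)/2437 + 145252 = (½)*(1/2437)*(-1953400059) + 145252 = -1953400059/4874 + 145252 = -1245441811/4874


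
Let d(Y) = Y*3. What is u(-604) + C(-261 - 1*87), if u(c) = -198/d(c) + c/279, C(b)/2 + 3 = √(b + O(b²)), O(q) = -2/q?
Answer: -678749/84258 + I*√42144194/174 ≈ -8.0556 + 37.31*I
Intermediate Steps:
C(b) = -6 + 2*√(b - 2/b²)
d(Y) = 3*Y
u(c) = -66/c + c/279 (u(c) = -198*1/(3*c) + c/279 = -66/c + c*(1/279) = -66/c + c/279)
u(-604) + C(-261 - 1*87) = (-66/(-604) + (1/279)*(-604)) + (-6 + 2*√((-261 - 1*87) - 2/(-261 - 1*87)²)) = (-66*(-1/604) - 604/279) + (-6 + 2*√((-261 - 87) - 2/(-261 - 87)²)) = (33/302 - 604/279) + (-6 + 2*√(-348 - 2/(-348)²)) = -173201/84258 + (-6 + 2*√(-348 - 2*1/121104)) = -173201/84258 + (-6 + 2*√(-348 - 1/60552)) = -173201/84258 + (-6 + 2*√(-21072097/60552)) = -173201/84258 + (-6 + 2*(I*√42144194/348)) = -173201/84258 + (-6 + I*√42144194/174) = -678749/84258 + I*√42144194/174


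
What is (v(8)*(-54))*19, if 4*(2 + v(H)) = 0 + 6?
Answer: 513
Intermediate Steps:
v(H) = -½ (v(H) = -2 + (0 + 6)/4 = -2 + (¼)*6 = -2 + 3/2 = -½)
(v(8)*(-54))*19 = -½*(-54)*19 = 27*19 = 513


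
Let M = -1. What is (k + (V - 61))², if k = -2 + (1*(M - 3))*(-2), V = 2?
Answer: 2809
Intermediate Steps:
k = 6 (k = -2 + (1*(-1 - 3))*(-2) = -2 + (1*(-4))*(-2) = -2 - 4*(-2) = -2 + 8 = 6)
(k + (V - 61))² = (6 + (2 - 61))² = (6 - 59)² = (-53)² = 2809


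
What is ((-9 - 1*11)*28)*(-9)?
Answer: 5040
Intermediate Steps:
((-9 - 1*11)*28)*(-9) = ((-9 - 11)*28)*(-9) = -20*28*(-9) = -560*(-9) = 5040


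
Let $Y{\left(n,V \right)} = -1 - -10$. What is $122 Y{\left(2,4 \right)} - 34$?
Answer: $1064$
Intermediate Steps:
$Y{\left(n,V \right)} = 9$ ($Y{\left(n,V \right)} = -1 + 10 = 9$)
$122 Y{\left(2,4 \right)} - 34 = 122 \cdot 9 - 34 = 1098 - 34 = 1064$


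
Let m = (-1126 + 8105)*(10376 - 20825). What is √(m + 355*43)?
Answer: I*√72908306 ≈ 8538.6*I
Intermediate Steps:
m = -72923571 (m = 6979*(-10449) = -72923571)
√(m + 355*43) = √(-72923571 + 355*43) = √(-72923571 + 15265) = √(-72908306) = I*√72908306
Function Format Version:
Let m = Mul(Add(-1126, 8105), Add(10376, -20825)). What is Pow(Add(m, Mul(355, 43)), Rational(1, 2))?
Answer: Mul(I, Pow(72908306, Rational(1, 2))) ≈ Mul(8538.6, I)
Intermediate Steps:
m = -72923571 (m = Mul(6979, -10449) = -72923571)
Pow(Add(m, Mul(355, 43)), Rational(1, 2)) = Pow(Add(-72923571, Mul(355, 43)), Rational(1, 2)) = Pow(Add(-72923571, 15265), Rational(1, 2)) = Pow(-72908306, Rational(1, 2)) = Mul(I, Pow(72908306, Rational(1, 2)))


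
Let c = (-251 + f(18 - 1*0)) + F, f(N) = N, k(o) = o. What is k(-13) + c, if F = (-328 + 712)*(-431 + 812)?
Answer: 146058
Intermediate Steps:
F = 146304 (F = 384*381 = 146304)
c = 146071 (c = (-251 + (18 - 1*0)) + 146304 = (-251 + (18 + 0)) + 146304 = (-251 + 18) + 146304 = -233 + 146304 = 146071)
k(-13) + c = -13 + 146071 = 146058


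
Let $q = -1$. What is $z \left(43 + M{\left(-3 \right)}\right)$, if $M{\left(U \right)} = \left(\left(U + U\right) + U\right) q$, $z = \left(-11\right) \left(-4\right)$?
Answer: $2288$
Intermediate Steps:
$z = 44$
$M{\left(U \right)} = - 3 U$ ($M{\left(U \right)} = \left(\left(U + U\right) + U\right) \left(-1\right) = \left(2 U + U\right) \left(-1\right) = 3 U \left(-1\right) = - 3 U$)
$z \left(43 + M{\left(-3 \right)}\right) = 44 \left(43 - -9\right) = 44 \left(43 + 9\right) = 44 \cdot 52 = 2288$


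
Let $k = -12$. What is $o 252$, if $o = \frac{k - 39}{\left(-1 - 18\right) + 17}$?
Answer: $6426$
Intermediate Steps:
$o = \frac{51}{2}$ ($o = \frac{-12 - 39}{\left(-1 - 18\right) + 17} = - \frac{51}{-19 + 17} = - \frac{51}{-2} = \left(-51\right) \left(- \frac{1}{2}\right) = \frac{51}{2} \approx 25.5$)
$o 252 = \frac{51}{2} \cdot 252 = 6426$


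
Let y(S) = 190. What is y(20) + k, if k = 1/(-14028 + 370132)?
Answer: 67659761/356104 ≈ 190.00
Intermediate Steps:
k = 1/356104 ≈ 2.8082e-6
y(20) + k = 190 + 1/356104 = 67659761/356104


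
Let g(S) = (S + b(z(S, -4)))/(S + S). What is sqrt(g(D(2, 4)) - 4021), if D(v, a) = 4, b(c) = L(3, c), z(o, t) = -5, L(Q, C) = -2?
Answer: 3*I*sqrt(1787)/2 ≈ 63.409*I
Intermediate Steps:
b(c) = -2
g(S) = (-2 + S)/(2*S) (g(S) = (S - 2)/(S + S) = (-2 + S)/((2*S)) = (-2 + S)*(1/(2*S)) = (-2 + S)/(2*S))
sqrt(g(D(2, 4)) - 4021) = sqrt((1/2)*(-2 + 4)/4 - 4021) = sqrt((1/2)*(1/4)*2 - 4021) = sqrt(1/4 - 4021) = sqrt(-16083/4) = 3*I*sqrt(1787)/2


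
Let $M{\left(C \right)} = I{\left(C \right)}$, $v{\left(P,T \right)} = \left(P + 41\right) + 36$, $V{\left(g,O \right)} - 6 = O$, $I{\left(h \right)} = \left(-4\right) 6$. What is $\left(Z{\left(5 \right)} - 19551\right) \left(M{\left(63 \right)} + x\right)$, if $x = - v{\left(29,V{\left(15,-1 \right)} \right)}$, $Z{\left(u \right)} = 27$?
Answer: $2538120$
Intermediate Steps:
$I{\left(h \right)} = -24$
$V{\left(g,O \right)} = 6 + O$
$v{\left(P,T \right)} = 77 + P$ ($v{\left(P,T \right)} = \left(41 + P\right) + 36 = 77 + P$)
$x = -106$ ($x = - (77 + 29) = \left(-1\right) 106 = -106$)
$M{\left(C \right)} = -24$
$\left(Z{\left(5 \right)} - 19551\right) \left(M{\left(63 \right)} + x\right) = \left(27 - 19551\right) \left(-24 - 106\right) = \left(-19524\right) \left(-130\right) = 2538120$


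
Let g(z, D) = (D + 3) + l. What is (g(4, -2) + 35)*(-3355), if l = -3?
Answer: -110715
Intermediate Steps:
g(z, D) = D (g(z, D) = (D + 3) - 3 = (3 + D) - 3 = D)
(g(4, -2) + 35)*(-3355) = (-2 + 35)*(-3355) = 33*(-3355) = -110715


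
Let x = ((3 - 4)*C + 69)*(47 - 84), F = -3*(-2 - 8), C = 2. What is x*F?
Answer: -74370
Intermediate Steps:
F = 30 (F = -3*(-10) = 30)
x = -2479 (x = ((3 - 4)*2 + 69)*(47 - 84) = (-1*2 + 69)*(-37) = (-2 + 69)*(-37) = 67*(-37) = -2479)
x*F = -2479*30 = -74370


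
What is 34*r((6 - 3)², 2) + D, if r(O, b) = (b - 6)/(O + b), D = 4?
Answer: -92/11 ≈ -8.3636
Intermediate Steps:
r(O, b) = (-6 + b)/(O + b)
34*r((6 - 3)², 2) + D = 34*((-6 + 2)/((6 - 3)² + 2)) + 4 = 34*(-4/(3² + 2)) + 4 = 34*(-4/(9 + 2)) + 4 = 34*(-4/11) + 4 = -136/11 + 4 = -92/11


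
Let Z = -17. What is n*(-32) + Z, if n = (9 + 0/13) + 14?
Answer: -753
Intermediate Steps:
n = 23 (n = (9 + 0*(1/13)) + 14 = (9 + 0) + 14 = 9 + 14 = 23)
n*(-32) + Z = 23*(-32) - 17 = -736 - 17 = -753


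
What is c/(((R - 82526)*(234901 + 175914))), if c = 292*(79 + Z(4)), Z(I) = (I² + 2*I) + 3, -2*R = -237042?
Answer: 30952/14787285925 ≈ 2.0931e-6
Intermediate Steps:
R = 118521 (R = -½*(-237042) = 118521)
Z(I) = 3 + I² + 2*I
c = 30952 (c = 292*(79 + (3 + 4² + 2*4)) = 292*(79 + (3 + 16 + 8)) = 292*(79 + 27) = 292*106 = 30952)
c/(((R - 82526)*(234901 + 175914))) = 30952/(((118521 - 82526)*(234901 + 175914))) = 30952/((35995*410815)) = 30952/14787285925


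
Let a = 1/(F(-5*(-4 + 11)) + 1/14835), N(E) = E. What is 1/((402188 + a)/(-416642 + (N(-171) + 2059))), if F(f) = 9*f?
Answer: -1938155396096/1879434161677 ≈ -1.0312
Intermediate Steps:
a = -14835/4673024 (a = 1/(9*(-5*(-4 + 11)) + 1/14835) = 1/(9*(-5*7) + 1/14835) = 1/(9*(-35) + 1/14835) = 1/(-315 + 1/14835) = 1/(-4673024/14835) = -14835/4673024 ≈ -0.0031746)
1/((402188 + a)/(-416642 + (N(-171) + 2059))) = 1/((402188 - 14835/4673024)/(-416642 + (-171 + 2059))) = 1/(1879434161677/(4673024*(-416642 + 1888))) = 1/((1879434161677/4673024)/(-414754)) = 1/((1879434161677/4673024)*(-1/414754)) = 1/(-1879434161677/1938155396096) = -1938155396096/1879434161677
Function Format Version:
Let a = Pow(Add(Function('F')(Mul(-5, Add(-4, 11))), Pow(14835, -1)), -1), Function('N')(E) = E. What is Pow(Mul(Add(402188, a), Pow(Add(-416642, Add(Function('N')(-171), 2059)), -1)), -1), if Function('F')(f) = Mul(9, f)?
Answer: Rational(-1938155396096, 1879434161677) ≈ -1.0312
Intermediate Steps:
a = Rational(-14835, 4673024) (a = Pow(Add(Mul(9, Mul(-5, Add(-4, 11))), Pow(14835, -1)), -1) = Pow(Add(Mul(9, Mul(-5, 7)), Rational(1, 14835)), -1) = Pow(Add(Mul(9, -35), Rational(1, 14835)), -1) = Pow(Add(-315, Rational(1, 14835)), -1) = Pow(Rational(-4673024, 14835), -1) = Rational(-14835, 4673024) ≈ -0.0031746)
Pow(Mul(Add(402188, a), Pow(Add(-416642, Add(Function('N')(-171), 2059)), -1)), -1) = Pow(Mul(Add(402188, Rational(-14835, 4673024)), Pow(Add(-416642, Add(-171, 2059)), -1)), -1) = Pow(Mul(Rational(1879434161677, 4673024), Pow(Add(-416642, 1888), -1)), -1) = Pow(Mul(Rational(1879434161677, 4673024), Pow(-414754, -1)), -1) = Pow(Mul(Rational(1879434161677, 4673024), Rational(-1, 414754)), -1) = Pow(Rational(-1879434161677, 1938155396096), -1) = Rational(-1938155396096, 1879434161677)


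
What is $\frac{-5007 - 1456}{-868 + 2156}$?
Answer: $- \frac{281}{56} \approx -5.0179$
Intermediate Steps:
$\frac{-5007 - 1456}{-868 + 2156} = \frac{-5007 - 1456}{1288} = \left(-5007 - 1456\right) \frac{1}{1288} = \left(-6463\right) \frac{1}{1288} = - \frac{281}{56}$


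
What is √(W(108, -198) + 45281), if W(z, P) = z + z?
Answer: √45497 ≈ 213.30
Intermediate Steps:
W(z, P) = 2*z
√(W(108, -198) + 45281) = √(2*108 + 45281) = √(216 + 45281) = √45497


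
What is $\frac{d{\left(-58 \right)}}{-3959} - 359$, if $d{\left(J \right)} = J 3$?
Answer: $- \frac{1421107}{3959} \approx -358.96$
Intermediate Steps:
$d{\left(J \right)} = 3 J$
$\frac{d{\left(-58 \right)}}{-3959} - 359 = \frac{3 \left(-58\right)}{-3959} - 359 = \left(-174\right) \left(- \frac{1}{3959}\right) - 359 = \frac{174}{3959} - 359 = - \frac{1421107}{3959}$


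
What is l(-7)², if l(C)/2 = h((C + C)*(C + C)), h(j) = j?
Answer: 153664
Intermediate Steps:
l(C) = 8*C² (l(C) = 2*((C + C)*(C + C)) = 2*((2*C)*(2*C)) = 2*(4*C²) = 8*C²)
l(-7)² = (8*(-7)²)² = (8*49)² = 392² = 153664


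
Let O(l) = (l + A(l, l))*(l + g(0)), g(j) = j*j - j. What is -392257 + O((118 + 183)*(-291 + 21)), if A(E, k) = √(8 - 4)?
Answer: 6604258103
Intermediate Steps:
A(E, k) = 2 (A(E, k) = √4 = 2)
g(j) = j² - j
O(l) = l*(2 + l) (O(l) = (l + 2)*(l + 0*(-1 + 0)) = (2 + l)*(l + 0*(-1)) = (2 + l)*(l + 0) = (2 + l)*l = l*(2 + l))
-392257 + O((118 + 183)*(-291 + 21)) = -392257 + ((118 + 183)*(-291 + 21))*(2 + (118 + 183)*(-291 + 21)) = -392257 + (301*(-270))*(2 + 301*(-270)) = -392257 - 81270*(2 - 81270) = -392257 - 81270*(-81268) = -392257 + 6604650360 = 6604258103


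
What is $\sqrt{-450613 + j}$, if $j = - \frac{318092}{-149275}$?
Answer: $\frac{i \sqrt{401638941710993}}{29855} \approx 671.28 i$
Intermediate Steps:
$j = \frac{318092}{149275}$ ($j = \left(-318092\right) \left(- \frac{1}{149275}\right) = \frac{318092}{149275} \approx 2.1309$)
$\sqrt{-450613 + j} = \sqrt{-450613 + \frac{318092}{149275}} = \sqrt{- \frac{67264937483}{149275}} = \frac{i \sqrt{401638941710993}}{29855}$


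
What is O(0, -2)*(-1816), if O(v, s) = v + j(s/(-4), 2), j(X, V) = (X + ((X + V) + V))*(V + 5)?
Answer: -63560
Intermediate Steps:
j(X, V) = (5 + V)*(2*V + 2*X) (j(X, V) = (X + ((V + X) + V))*(5 + V) = (X + (X + 2*V))*(5 + V) = (2*V + 2*X)*(5 + V) = (5 + V)*(2*V + 2*X))
O(v, s) = 28 + v - 7*s/2 (O(v, s) = v + (2*2**2 + 10*2 + 10*(s/(-4)) + 2*2*(s/(-4))) = v + (2*4 + 20 + 10*(s*(-1/4)) + 2*2*(s*(-1/4))) = v + (8 + 20 + 10*(-s/4) + 2*2*(-s/4)) = v + (8 + 20 - 5*s/2 - s) = v + (28 - 7*s/2) = 28 + v - 7*s/2)
O(0, -2)*(-1816) = (28 + 0 - 7/2*(-2))*(-1816) = (28 + 0 + 7)*(-1816) = 35*(-1816) = -63560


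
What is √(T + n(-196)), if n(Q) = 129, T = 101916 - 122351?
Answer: I*√20306 ≈ 142.5*I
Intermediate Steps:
T = -20435
√(T + n(-196)) = √(-20435 + 129) = √(-20306) = I*√20306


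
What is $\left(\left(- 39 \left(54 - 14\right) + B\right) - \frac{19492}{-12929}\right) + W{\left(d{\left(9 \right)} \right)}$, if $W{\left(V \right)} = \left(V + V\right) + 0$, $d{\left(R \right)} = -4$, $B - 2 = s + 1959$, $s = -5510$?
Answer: $- \frac{66138201}{12929} \approx -5115.5$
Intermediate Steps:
$B = -3549$ ($B = 2 + \left(-5510 + 1959\right) = 2 - 3551 = -3549$)
$W{\left(V \right)} = 2 V$ ($W{\left(V \right)} = 2 V + 0 = 2 V$)
$\left(\left(- 39 \left(54 - 14\right) + B\right) - \frac{19492}{-12929}\right) + W{\left(d{\left(9 \right)} \right)} = \left(\left(- 39 \left(54 - 14\right) - 3549\right) - \frac{19492}{-12929}\right) + 2 \left(-4\right) = \left(\left(\left(-39\right) 40 - 3549\right) - - \frac{19492}{12929}\right) - 8 = \left(\left(-1560 - 3549\right) + \frac{19492}{12929}\right) - 8 = \left(-5109 + \frac{19492}{12929}\right) - 8 = - \frac{66034769}{12929} - 8 = - \frac{66138201}{12929}$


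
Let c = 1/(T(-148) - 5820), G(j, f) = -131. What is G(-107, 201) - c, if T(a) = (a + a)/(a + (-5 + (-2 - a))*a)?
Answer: -54131618/413219 ≈ -131.00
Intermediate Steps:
T(a) = 2*a/(a + a*(-7 - a)) (T(a) = (2*a)/(a + (-7 - a)*a) = (2*a)/(a + a*(-7 - a)) = 2*a/(a + a*(-7 - a)))
c = -71/413219 (c = 1/(-2/(6 - 148) - 5820) = 1/(-2/(-142) - 5820) = 1/(-2*(-1/142) - 5820) = 1/(1/71 - 5820) = 1/(-413219/71) = -71/413219 ≈ -0.00017182)
G(-107, 201) - c = -131 - 1*(-71/413219) = -131 + 71/413219 = -54131618/413219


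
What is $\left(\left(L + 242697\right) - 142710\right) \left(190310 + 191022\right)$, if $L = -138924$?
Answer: $-14847924084$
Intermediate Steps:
$\left(\left(L + 242697\right) - 142710\right) \left(190310 + 191022\right) = \left(\left(-138924 + 242697\right) - 142710\right) \left(190310 + 191022\right) = \left(103773 - 142710\right) 381332 = \left(-38937\right) 381332 = -14847924084$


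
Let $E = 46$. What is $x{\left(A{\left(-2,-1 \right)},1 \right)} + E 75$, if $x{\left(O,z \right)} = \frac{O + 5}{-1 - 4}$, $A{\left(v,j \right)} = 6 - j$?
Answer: $\frac{17238}{5} \approx 3447.6$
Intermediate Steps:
$x{\left(O,z \right)} = -1 - \frac{O}{5}$ ($x{\left(O,z \right)} = \frac{5 + O}{-5} = \left(5 + O\right) \left(- \frac{1}{5}\right) = -1 - \frac{O}{5}$)
$x{\left(A{\left(-2,-1 \right)},1 \right)} + E 75 = \left(-1 - \frac{6 - -1}{5}\right) + 46 \cdot 75 = \left(-1 - \frac{6 + 1}{5}\right) + 3450 = \left(-1 - \frac{7}{5}\right) + 3450 = - \frac{12}{5} + 3450 = \frac{17238}{5}$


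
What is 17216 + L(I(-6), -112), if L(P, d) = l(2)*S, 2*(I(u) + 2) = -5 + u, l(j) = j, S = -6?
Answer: 17204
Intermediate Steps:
I(u) = -9/2 + u/2 (I(u) = -2 + (-5 + u)/2 = -2 + (-5/2 + u/2) = -9/2 + u/2)
L(P, d) = -12 (L(P, d) = 2*(-6) = -12)
17216 + L(I(-6), -112) = 17216 - 12 = 17204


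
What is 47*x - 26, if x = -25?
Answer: -1201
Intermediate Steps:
47*x - 26 = 47*(-25) - 26 = -1175 - 26 = -1201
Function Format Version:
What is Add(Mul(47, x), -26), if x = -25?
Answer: -1201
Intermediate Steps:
Add(Mul(47, x), -26) = Add(Mul(47, -25), -26) = Add(-1175, -26) = -1201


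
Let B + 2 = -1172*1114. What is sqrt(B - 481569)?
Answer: I*sqrt(1787179) ≈ 1336.9*I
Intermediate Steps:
B = -1305610 (B = -2 - 1172*1114 = -2 - 1305608 = -1305610)
sqrt(B - 481569) = sqrt(-1305610 - 481569) = sqrt(-1787179) = I*sqrt(1787179)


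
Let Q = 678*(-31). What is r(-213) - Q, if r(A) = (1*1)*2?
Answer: 21020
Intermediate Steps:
r(A) = 2 (r(A) = 1*2 = 2)
Q = -21018
r(-213) - Q = 2 - 1*(-21018) = 2 + 21018 = 21020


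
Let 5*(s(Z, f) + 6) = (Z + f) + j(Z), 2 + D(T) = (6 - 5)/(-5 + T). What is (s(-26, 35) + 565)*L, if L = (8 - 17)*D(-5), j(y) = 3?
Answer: 530523/50 ≈ 10610.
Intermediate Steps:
D(T) = -2 + 1/(-5 + T) (D(T) = -2 + (6 - 5)/(-5 + T) = -2 + 1/(-5 + T))
s(Z, f) = -27/5 + Z/5 + f/5 (s(Z, f) = -6 + ((Z + f) + 3)/5 = -6 + (3 + Z + f)/5 = -6 + (3/5 + Z/5 + f/5) = -27/5 + Z/5 + f/5)
L = 189/10 (L = (8 - 17)*((11 - 2*(-5))/(-5 - 5)) = -9*(11 + 10)/(-10) = -(-9)*21/10 = -9*(-21/10) = 189/10 ≈ 18.900)
(s(-26, 35) + 565)*L = ((-27/5 + (1/5)*(-26) + (1/5)*35) + 565)*(189/10) = ((-27/5 - 26/5 + 7) + 565)*(189/10) = (-18/5 + 565)*(189/10) = (2807/5)*(189/10) = 530523/50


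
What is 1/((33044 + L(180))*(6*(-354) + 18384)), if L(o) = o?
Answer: 1/540222240 ≈ 1.8511e-9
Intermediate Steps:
1/((33044 + L(180))*(6*(-354) + 18384)) = 1/((33044 + 180)*(6*(-354) + 18384)) = 1/(33224*(-2124 + 18384)) = 1/(33224*16260) = 1/540222240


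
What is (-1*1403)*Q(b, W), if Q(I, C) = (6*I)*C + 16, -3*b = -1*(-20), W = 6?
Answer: 314272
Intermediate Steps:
b = -20/3 (b = -(-1)*(-20)/3 = -⅓*20 = -20/3 ≈ -6.6667)
Q(I, C) = 16 + 6*C*I (Q(I, C) = 6*C*I + 16 = 16 + 6*C*I)
(-1*1403)*Q(b, W) = (-1*1403)*(16 + 6*6*(-20/3)) = -1403*(16 - 240) = -1403*(-224) = 314272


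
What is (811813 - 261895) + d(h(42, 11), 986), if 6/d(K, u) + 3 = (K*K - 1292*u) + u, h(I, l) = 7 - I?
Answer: 349666460133/635852 ≈ 5.4992e+5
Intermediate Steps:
d(K, u) = 6/(-3 + K² - 1291*u) (d(K, u) = 6/(-3 + ((K*K - 1292*u) + u)) = 6/(-3 + ((K² - 1292*u) + u)) = 6/(-3 + (K² - 1291*u)) = 6/(-3 + K² - 1291*u))
(811813 - 261895) + d(h(42, 11), 986) = (811813 - 261895) - 6/(3 - (7 - 1*42)² + 1291*986) = 549918 - 6/(3 - (7 - 42)² + 1272926) = 549918 - 6/(3 - 1*(-35)² + 1272926) = 549918 - 6/(3 - 1*1225 + 1272926) = 549918 - 6/(3 - 1225 + 1272926) = 549918 - 6/1271704 = 549918 - 6*1/1271704 = 549918 - 3/635852 = 349666460133/635852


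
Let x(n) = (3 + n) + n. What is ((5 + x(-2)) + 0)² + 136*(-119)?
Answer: -16168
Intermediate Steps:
x(n) = 3 + 2*n
((5 + x(-2)) + 0)² + 136*(-119) = ((5 + (3 + 2*(-2))) + 0)² + 136*(-119) = ((5 + (3 - 4)) + 0)² - 16184 = ((5 - 1) + 0)² - 16184 = (4 + 0)² - 16184 = 4² - 16184 = 16 - 16184 = -16168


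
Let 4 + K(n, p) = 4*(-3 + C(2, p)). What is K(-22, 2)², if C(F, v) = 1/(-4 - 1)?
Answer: 7056/25 ≈ 282.24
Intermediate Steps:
C(F, v) = -⅕ (C(F, v) = 1/(-5) = -⅕)
K(n, p) = -84/5 (K(n, p) = -4 + 4*(-3 - ⅕) = -4 + 4*(-16/5) = -4 - 64/5 = -84/5)
K(-22, 2)² = (-84/5)² = 7056/25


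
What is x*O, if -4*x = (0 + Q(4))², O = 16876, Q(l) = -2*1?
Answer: -16876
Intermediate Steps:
Q(l) = -2
x = -1 (x = -(0 - 2)²/4 = -¼*(-2)² = -¼*4 = -1)
x*O = -1*16876 = -16876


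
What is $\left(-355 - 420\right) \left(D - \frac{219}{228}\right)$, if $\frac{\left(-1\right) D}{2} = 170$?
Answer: $\frac{20082575}{76} \approx 2.6424 \cdot 10^{5}$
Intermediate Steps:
$D = -340$ ($D = \left(-2\right) 170 = -340$)
$\left(-355 - 420\right) \left(D - \frac{219}{228}\right) = \left(-355 - 420\right) \left(-340 - \frac{219}{228}\right) = - 775 \left(-340 - \frac{73}{76}\right) = \left(-775\right) \left(- \frac{25913}{76}\right) = \frac{20082575}{76}$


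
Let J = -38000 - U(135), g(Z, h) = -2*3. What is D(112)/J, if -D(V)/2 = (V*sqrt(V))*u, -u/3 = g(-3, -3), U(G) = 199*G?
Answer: 16128*sqrt(7)/64865 ≈ 0.65784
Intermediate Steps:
g(Z, h) = -6
u = 18 (u = -3*(-6) = 18)
D(V) = -36*V**(3/2) (D(V) = -2*V*sqrt(V)*18 = -2*V**(3/2)*18 = -36*V**(3/2))
J = -64865 (J = -38000 - 199*135 = -38000 - 1*26865 = -38000 - 26865 = -64865)
D(112)/J = -16128*sqrt(7)/(-64865) = -16128*sqrt(7)*(-1/64865) = 16128*sqrt(7)/64865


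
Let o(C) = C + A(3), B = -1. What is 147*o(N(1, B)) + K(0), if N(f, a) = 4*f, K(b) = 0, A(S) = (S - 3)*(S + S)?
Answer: 588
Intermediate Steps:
A(S) = 2*S*(-3 + S) (A(S) = (-3 + S)*(2*S) = 2*S*(-3 + S))
o(C) = C (o(C) = C + 2*3*(-3 + 3) = C + 2*3*0 = C + 0 = C)
147*o(N(1, B)) + K(0) = 147*(4*1) + 0 = 147*4 + 0 = 588 + 0 = 588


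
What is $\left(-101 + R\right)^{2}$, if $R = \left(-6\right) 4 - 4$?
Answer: $16641$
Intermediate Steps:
$R = -28$ ($R = -24 - 4 = -28$)
$\left(-101 + R\right)^{2} = \left(-101 - 28\right)^{2} = \left(-129\right)^{2} = 16641$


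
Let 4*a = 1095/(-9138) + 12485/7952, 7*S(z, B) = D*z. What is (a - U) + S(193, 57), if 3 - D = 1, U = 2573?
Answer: -121956460585/48443584 ≈ -2517.5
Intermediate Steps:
D = 2 (D = 3 - 1*1 = 3 - 1 = 2)
S(z, B) = 2*z/7 (S(z, B) = (2*z)/7 = 2*z/7)
a = 17563415/48443584 (a = (1095/(-9138) + 12485/7952)/4 = (1095*(-1/9138) + 12485*(1/7952))/4 = (-365/3046 + 12485/7952)/4 = (1/4)*(17563415/12110896) = 17563415/48443584 ≈ 0.36255)
(a - U) + S(193, 57) = (17563415/48443584 - 1*2573) + (2/7)*193 = (17563415/48443584 - 2573) + 386/7 = -124627778217/48443584 + 386/7 = -121956460585/48443584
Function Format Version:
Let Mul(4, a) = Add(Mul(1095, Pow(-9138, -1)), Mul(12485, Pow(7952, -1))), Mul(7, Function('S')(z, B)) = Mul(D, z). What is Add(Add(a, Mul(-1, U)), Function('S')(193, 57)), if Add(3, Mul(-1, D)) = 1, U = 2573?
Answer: Rational(-121956460585, 48443584) ≈ -2517.5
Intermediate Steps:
D = 2 (D = Add(3, Mul(-1, 1)) = Add(3, -1) = 2)
Function('S')(z, B) = Mul(Rational(2, 7), z) (Function('S')(z, B) = Mul(Rational(1, 7), Mul(2, z)) = Mul(Rational(2, 7), z))
a = Rational(17563415, 48443584) (a = Mul(Rational(1, 4), Add(Mul(1095, Pow(-9138, -1)), Mul(12485, Pow(7952, -1)))) = Mul(Rational(1, 4), Add(Mul(1095, Rational(-1, 9138)), Mul(12485, Rational(1, 7952)))) = Mul(Rational(1, 4), Add(Rational(-365, 3046), Rational(12485, 7952))) = Mul(Rational(1, 4), Rational(17563415, 12110896)) = Rational(17563415, 48443584) ≈ 0.36255)
Add(Add(a, Mul(-1, U)), Function('S')(193, 57)) = Add(Add(Rational(17563415, 48443584), Mul(-1, 2573)), Mul(Rational(2, 7), 193)) = Add(Add(Rational(17563415, 48443584), -2573), Rational(386, 7)) = Add(Rational(-124627778217, 48443584), Rational(386, 7)) = Rational(-121956460585, 48443584)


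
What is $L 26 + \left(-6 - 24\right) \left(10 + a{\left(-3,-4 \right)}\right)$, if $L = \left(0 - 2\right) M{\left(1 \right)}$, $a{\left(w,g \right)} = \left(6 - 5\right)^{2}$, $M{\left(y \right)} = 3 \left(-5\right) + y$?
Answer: $398$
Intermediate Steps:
$M{\left(y \right)} = -15 + y$
$a{\left(w,g \right)} = 1$ ($a{\left(w,g \right)} = 1^{2} = 1$)
$L = 28$ ($L = \left(0 - 2\right) \left(-15 + 1\right) = \left(-2\right) \left(-14\right) = 28$)
$L 26 + \left(-6 - 24\right) \left(10 + a{\left(-3,-4 \right)}\right) = 28 \cdot 26 + \left(-6 - 24\right) \left(10 + 1\right) = 728 - 330 = 398$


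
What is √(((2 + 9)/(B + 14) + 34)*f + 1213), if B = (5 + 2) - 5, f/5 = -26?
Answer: I*√52742/4 ≈ 57.414*I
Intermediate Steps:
f = -130 (f = 5*(-26) = -130)
B = 2 (B = 7 - 5 = 2)
√(((2 + 9)/(B + 14) + 34)*f + 1213) = √(((2 + 9)/(2 + 14) + 34)*(-130) + 1213) = √((11/16 + 34)*(-130) + 1213) = √((555/16)*(-130) + 1213) = √(-36075/8 + 1213) = √(-26371/8) = I*√52742/4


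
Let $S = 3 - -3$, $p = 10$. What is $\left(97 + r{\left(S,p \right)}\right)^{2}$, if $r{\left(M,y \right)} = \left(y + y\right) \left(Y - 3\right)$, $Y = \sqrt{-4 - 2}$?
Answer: $-1031 + 1480 i \sqrt{6} \approx -1031.0 + 3625.2 i$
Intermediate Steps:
$Y = i \sqrt{6}$ ($Y = \sqrt{-6} = i \sqrt{6} \approx 2.4495 i$)
$S = 6$ ($S = 3 + 3 = 6$)
$r{\left(M,y \right)} = 2 y \left(-3 + i \sqrt{6}\right)$ ($r{\left(M,y \right)} = \left(y + y\right) \left(i \sqrt{6} - 3\right) = 2 y \left(-3 + i \sqrt{6}\right)$)
$\left(97 + r{\left(S,p \right)}\right)^{2} = \left(97 + 2 \cdot 10 \left(-3 + i \sqrt{6}\right)\right)^{2} = \left(97 - \left(60 - 20 i \sqrt{6}\right)\right)^{2} = \left(37 + 20 i \sqrt{6}\right)^{2}$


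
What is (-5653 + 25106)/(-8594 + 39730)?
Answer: 2779/4448 ≈ 0.62477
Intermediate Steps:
(-5653 + 25106)/(-8594 + 39730) = 19453/31136 = 19453*(1/31136) = 2779/4448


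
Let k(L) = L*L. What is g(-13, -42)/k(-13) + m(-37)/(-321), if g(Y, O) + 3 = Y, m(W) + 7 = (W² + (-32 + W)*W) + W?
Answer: -660518/54249 ≈ -12.176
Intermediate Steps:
k(L) = L²
m(W) = -7 + W + W² + W*(-32 + W) (m(W) = -7 + ((W² + (-32 + W)*W) + W) = -7 + ((W² + W*(-32 + W)) + W) = -7 + (W + W² + W*(-32 + W)) = -7 + W + W² + W*(-32 + W))
g(Y, O) = -3 + Y
g(-13, -42)/k(-13) + m(-37)/(-321) = (-3 - 13)/((-13)²) + (-7 - 31*(-37) + 2*(-37)²)/(-321) = -16/169 + (-7 + 1147 + 2*1369)*(-1/321) = -16*1/169 + (-7 + 1147 + 2738)*(-1/321) = -16/169 + 3878*(-1/321) = -16/169 - 3878/321 = -660518/54249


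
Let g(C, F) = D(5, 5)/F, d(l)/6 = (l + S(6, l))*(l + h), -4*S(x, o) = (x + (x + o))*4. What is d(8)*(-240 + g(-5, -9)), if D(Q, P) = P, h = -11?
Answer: -51960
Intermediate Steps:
S(x, o) = -o - 2*x (S(x, o) = -(x + (x + o))*4/4 = -(x + (o + x))*4/4 = -(o + 2*x)*4/4 = -(4*o + 8*x)/4 = -o - 2*x)
d(l) = 792 - 72*l (d(l) = 6*((l + (-l - 2*6))*(l - 11)) = 6*((l + (-l - 12))*(-11 + l)) = 6*((l + (-12 - l))*(-11 + l)) = 6*(-12*(-11 + l)) = 6*(132 - 12*l) = 792 - 72*l)
g(C, F) = 5/F
d(8)*(-240 + g(-5, -9)) = (792 - 72*8)*(-240 + 5/(-9)) = (792 - 576)*(-240 + 5*(-⅑)) = 216*(-240 - 5/9) = 216*(-2165/9) = -51960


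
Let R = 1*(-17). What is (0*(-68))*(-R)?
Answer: 0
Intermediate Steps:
R = -17
(0*(-68))*(-R) = (0*(-68))*(-1*(-17)) = 0*17 = 0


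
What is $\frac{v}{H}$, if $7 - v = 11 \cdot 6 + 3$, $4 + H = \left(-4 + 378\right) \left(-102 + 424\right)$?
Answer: $- \frac{31}{60212} \approx -0.00051485$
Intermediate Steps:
$H = 120424$ ($H = -4 + \left(-4 + 378\right) \left(-102 + 424\right) = -4 + 374 \cdot 322 = -4 + 120428 = 120424$)
$v = -62$ ($v = 7 - \left(11 \cdot 6 + 3\right) = 7 - \left(66 + 3\right) = 7 - 69 = -62$)
$\frac{v}{H} = - \frac{62}{120424} = \left(-62\right) \frac{1}{120424} = - \frac{31}{60212}$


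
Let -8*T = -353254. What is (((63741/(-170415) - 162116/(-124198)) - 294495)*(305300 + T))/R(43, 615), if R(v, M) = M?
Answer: -363028864041456447419/2169433222425 ≈ -1.6734e+8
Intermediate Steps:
T = 176627/4 (T = -⅛*(-353254) = 176627/4 ≈ 44157.)
(((63741/(-170415) - 162116/(-124198)) - 294495)*(305300 + T))/R(43, 615) = (((63741/(-170415) - 162116/(-124198)) - 294495)*(305300 + 176627/4))/615 = (((63741*(-1/170415) - 162116*(-1/124198)) - 294495)*(1397827/4))*(1/615) = (((-21247/56805 + 81058/62099) - 294495)*(1397827/4))*(1/615) = ((3285082237/3527533695 - 294495)*(1397827/4))*(1/615) = -1038837750426788/3527533695*1397827/4*(1/615) = -363028864041456447419/3527533695*1/615 = -363028864041456447419/2169433222425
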